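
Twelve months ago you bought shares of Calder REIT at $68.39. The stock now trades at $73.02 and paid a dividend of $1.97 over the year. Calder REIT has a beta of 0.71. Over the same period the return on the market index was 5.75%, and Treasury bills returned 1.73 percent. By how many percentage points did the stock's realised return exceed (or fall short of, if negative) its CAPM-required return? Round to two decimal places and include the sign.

+5.07%

Realised HPR = (P1 + D1 − P0) / P0 = (73.02 + 1.97 − 68.39) / 68.39 = 6.60 / 68.39 = 9.6505%
MRP = 5.75% − 1.73% = 4.02%
CAPM required = R_f + β·MRP = 1.73% + 0.71 × 4.02% = 4.5842%
α = realised − required = 9.6505% − 4.5842% = +5.07%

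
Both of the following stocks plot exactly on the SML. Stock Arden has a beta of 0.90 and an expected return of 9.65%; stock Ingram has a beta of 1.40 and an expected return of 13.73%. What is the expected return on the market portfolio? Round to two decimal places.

10.47%

Both satisfy E(R) = R_f + β·MRP, so the slope of the SML is
MRP = (13.73% − 9.65%) / (1.40 − 0.90) = 4.08% / 0.50 = 8.1600%
R_f = E(R_Arden) − β_Arden·MRP = 9.65% − 0.90 × 8.1600% = 2.3060%
E(R_m) = R_f + MRP = 2.3060% + 8.1600% = 10.47%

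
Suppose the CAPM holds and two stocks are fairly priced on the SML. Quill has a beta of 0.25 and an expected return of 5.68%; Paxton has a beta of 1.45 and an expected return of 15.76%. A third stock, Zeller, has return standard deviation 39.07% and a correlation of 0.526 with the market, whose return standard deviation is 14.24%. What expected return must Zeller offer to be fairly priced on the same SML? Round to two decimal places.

MRP = (15.76% − 5.68%) / (1.45 − 0.25) = 8.4000%
R_f = 5.68% − 0.25 × 8.4000% = 3.5800%
β_Zeller = ρ·σ_i/σ_m = 0.526 × 39.07 / 14.24 = 1.4432
E(R_Zeller) = R_f + β × MRP = 3.5800% + 1.4432 × 8.4000% = 15.70%

15.70%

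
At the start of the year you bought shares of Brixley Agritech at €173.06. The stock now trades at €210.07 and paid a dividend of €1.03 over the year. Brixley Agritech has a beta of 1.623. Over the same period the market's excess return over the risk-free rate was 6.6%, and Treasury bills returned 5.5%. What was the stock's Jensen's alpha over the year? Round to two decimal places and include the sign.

Realised HPR = (P1 + D1 − P0) / P0 = (210.07 + 1.03 − 173.06) / 173.06 = 38.04 / 173.06 = 21.9808%
CAPM required = R_f + β·MRP = 5.5% + 1.623 × 6.6% = 16.2118%
α = realised − required = 21.9808% − 16.2118% = +5.77%

+5.77%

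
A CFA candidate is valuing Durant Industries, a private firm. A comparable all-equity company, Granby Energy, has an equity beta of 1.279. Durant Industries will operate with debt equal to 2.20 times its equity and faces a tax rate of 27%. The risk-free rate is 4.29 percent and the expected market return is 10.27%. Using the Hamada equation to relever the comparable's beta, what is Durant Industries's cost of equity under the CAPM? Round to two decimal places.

β_L = β_U × [1 + (1 − t)(D/E)] = 1.279 × [1 + (1 − 0.27) × 2.20]
    = 1.279 × [1 + 0.73 × 2.20] = 1.279 × 2.6060 = 3.3331
MRP = 10.27% − 4.29% = 5.98%
E(R) = R_f + β_L × MRP = 4.29% + 3.3331 × 5.98% = 24.22%

24.22%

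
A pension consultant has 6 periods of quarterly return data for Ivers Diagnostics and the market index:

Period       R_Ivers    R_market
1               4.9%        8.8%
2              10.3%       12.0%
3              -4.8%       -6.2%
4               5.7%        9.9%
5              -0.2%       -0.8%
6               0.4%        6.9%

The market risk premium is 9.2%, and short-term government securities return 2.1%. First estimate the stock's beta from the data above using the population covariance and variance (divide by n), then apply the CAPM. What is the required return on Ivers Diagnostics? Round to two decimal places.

Mean R_i = (4.9 + 10.3 − 4.8 + 5.7 − 0.2 + 0.4) / 6 = 2.7167%
Mean R_m = (8.8 + 12.0 − 6.2 + 9.9 − 0.8 + 6.9) / 6 = 5.1000%
Σ(R_i − R̄_i)(R_m − R̄_m) = 172.7000  ⇒  Cov = 172.7000 / 6 = 28.7833
Σ(R_m − R̄_m)² = 250.0800  ⇒  Var(R_m) = 250.0800 / 6 = 41.6800
β = Cov / Var(R_m) = 28.7833 / 41.6800 = 0.6906
E(R) = R_f + β × MRP = 2.1% + 0.6906 × 9.2% = 8.45%

8.45%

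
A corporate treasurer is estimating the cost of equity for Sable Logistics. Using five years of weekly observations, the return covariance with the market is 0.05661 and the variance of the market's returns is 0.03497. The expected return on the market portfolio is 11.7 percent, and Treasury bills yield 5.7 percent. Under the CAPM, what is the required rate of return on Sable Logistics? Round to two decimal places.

β = Cov(R_i, R_m) / Var(R_m) = 0.05661 / 0.03497 = 1.6188
MRP = 11.7% − 5.7% = 6.00%
E(R) = R_f + β × MRP = 5.7% + 1.6188 × 6.0% = 15.41%

15.41%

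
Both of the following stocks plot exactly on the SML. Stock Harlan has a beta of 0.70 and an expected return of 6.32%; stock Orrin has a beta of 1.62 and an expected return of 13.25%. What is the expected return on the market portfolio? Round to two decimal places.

8.58%

Both satisfy E(R) = R_f + β·MRP, so the slope of the SML is
MRP = (13.25% − 6.32%) / (1.62 − 0.70) = 6.93% / 0.92 = 7.5326%
R_f = E(R_Harlan) − β_Harlan·MRP = 6.32% − 0.70 × 7.5326% = 1.0472%
E(R_m) = R_f + MRP = 1.0472% + 7.5326% = 8.58%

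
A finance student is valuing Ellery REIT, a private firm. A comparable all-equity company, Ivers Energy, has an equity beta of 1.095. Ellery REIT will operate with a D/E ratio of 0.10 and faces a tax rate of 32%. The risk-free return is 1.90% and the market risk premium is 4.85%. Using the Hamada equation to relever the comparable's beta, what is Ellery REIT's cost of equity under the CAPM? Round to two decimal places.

β_L = β_U × [1 + (1 − t)(D/E)] = 1.095 × [1 + (1 − 0.32) × 0.10]
    = 1.095 × [1 + 0.68 × 0.10] = 1.095 × 1.0680 = 1.1695
E(R) = R_f + β_L × MRP = 1.90% + 1.1695 × 4.85% = 7.57%

7.57%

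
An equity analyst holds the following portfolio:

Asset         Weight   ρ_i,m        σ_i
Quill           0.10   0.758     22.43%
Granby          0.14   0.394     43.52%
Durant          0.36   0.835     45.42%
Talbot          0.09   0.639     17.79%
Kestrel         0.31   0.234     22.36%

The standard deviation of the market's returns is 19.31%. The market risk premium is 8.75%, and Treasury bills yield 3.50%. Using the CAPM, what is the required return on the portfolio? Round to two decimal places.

12.74%

β_Quill = 0.758 × 22.43% / 19.31% = 0.8805
β_Granby = 0.394 × 43.52% / 19.31% = 0.8880
β_Durant = 0.835 × 45.42% / 19.31% = 1.9640
β_Talbot = 0.639 × 17.79% / 19.31% = 0.5887
β_Kestrel = 0.234 × 22.36% / 19.31% = 0.2710
β_P = Σ w_i β_i = 0.10×0.8805 + 0.14×0.8880 + 0.36×1.9640 + 0.09×0.5887 + 0.31×0.2710 = 1.0564
E(R_P) = R_f + β_P × MRP = 3.50% + 1.0564 × 8.75% = 12.74%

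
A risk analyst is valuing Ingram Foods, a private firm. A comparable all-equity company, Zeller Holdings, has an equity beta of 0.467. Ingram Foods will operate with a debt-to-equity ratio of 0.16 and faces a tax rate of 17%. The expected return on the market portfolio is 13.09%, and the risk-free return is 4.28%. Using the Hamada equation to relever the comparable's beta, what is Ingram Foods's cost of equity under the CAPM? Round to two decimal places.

β_L = β_U × [1 + (1 − t)(D/E)] = 0.467 × [1 + (1 − 0.17) × 0.16]
    = 0.467 × [1 + 0.83 × 0.16] = 0.467 × 1.1328 = 0.5290
MRP = 13.09% − 4.28% = 8.81%
E(R) = R_f + β_L × MRP = 4.28% + 0.5290 × 8.81% = 8.94%

8.94%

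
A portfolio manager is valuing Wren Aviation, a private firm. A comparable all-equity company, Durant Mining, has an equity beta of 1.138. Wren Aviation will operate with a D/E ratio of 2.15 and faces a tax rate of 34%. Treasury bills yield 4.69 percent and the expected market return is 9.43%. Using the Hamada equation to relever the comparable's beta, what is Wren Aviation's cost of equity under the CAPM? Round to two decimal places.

17.74%

β_L = β_U × [1 + (1 − t)(D/E)] = 1.138 × [1 + (1 − 0.34) × 2.15]
    = 1.138 × [1 + 0.66 × 2.15] = 1.138 × 2.4190 = 2.7528
MRP = 9.43% − 4.69% = 4.74%
E(R) = R_f + β_L × MRP = 4.69% + 2.7528 × 4.74% = 17.74%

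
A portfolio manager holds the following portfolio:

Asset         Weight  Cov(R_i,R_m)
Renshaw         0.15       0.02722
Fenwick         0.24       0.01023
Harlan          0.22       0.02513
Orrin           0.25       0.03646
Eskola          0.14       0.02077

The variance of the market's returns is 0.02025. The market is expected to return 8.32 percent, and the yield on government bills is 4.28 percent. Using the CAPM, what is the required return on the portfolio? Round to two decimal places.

β_Renshaw = 0.02722 / 0.02025 = 1.3442
β_Fenwick = 0.01023 / 0.02025 = 0.5052
β_Harlan = 0.02513 / 0.02025 = 1.2410
β_Orrin = 0.03646 / 0.02025 = 1.8005
β_Eskola = 0.02077 / 0.02025 = 1.0257
β_P = Σ w_i β_i = 0.15×1.3442 + 0.24×0.5052 + 0.22×1.2410 + 0.25×1.8005 + 0.14×1.0257 = 1.1896
MRP = 8.32% − 4.28% = 4.04%
E(R_P) = R_f + β_P × MRP = 4.28% + 1.1896 × 4.04% = 9.09%

9.09%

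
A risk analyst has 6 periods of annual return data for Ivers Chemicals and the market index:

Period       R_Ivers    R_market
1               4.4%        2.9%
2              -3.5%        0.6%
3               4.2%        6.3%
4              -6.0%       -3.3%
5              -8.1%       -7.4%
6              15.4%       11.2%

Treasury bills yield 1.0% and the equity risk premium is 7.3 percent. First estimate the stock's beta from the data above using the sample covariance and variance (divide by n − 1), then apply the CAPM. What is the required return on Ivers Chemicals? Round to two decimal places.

10.16%

Mean R_i = (4.4 − 3.5 + 4.2 − 6.0 − 8.1 + 15.4) / 6 = 1.0667%
Mean R_m = (2.9 + 0.6 + 6.3 − 3.3 − 7.4 + 11.2) / 6 = 1.7167%
Σ(R_i − R̄_i)(R_m − R̄_m) = 278.3533  ⇒  Cov = 278.3533 / 5 = 55.6707
Σ(R_m − R̄_m)² = 221.8683  ⇒  Var(R_m) = 221.8683 / 5 = 44.3737
β = Cov / Var(R_m) = 55.6707 / 44.3737 = 1.2546
E(R) = R_f + β × MRP = 1.0% + 1.2546 × 7.3% = 10.16%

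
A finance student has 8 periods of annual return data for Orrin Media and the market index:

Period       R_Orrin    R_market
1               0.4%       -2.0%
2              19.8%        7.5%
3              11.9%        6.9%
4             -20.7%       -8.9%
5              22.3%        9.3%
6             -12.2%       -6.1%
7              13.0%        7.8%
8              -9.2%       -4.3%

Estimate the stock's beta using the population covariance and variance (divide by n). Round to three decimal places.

2.134

Mean R_i = (0.4 + 19.8 + 11.9 − 20.7 + 22.3 − 12.2 + 13.0 − 9.2) / 8 = 3.1625%
Mean R_m = (-2.0 + 7.5 + 6.9 − 8.9 + 9.3 − 6.1 + 7.8 − 4.3) / 8 = 1.2750%
Σ(R_i − R̄_i)(R_m − R̄_m) = 804.5525  ⇒  Cov = 804.5525 / 8 = 100.5691
Σ(R_m − R̄_m)² = 377.0950  ⇒  Var(R_m) = 377.0950 / 8 = 47.1369
β = Cov / Var(R_m) = 100.5691 / 47.1369 = 2.1336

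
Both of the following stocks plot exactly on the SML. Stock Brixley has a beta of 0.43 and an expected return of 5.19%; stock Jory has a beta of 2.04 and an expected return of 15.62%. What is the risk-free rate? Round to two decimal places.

Both satisfy E(R) = R_f + β·MRP, so the slope of the SML is
MRP = (15.62% − 5.19%) / (2.04 − 0.43) = 10.43% / 1.61 = 6.4783%
R_f = E(R_Brixley) − β_Brixley·MRP = 5.19% − 0.43 × 6.4783% = 2.4043%

2.40%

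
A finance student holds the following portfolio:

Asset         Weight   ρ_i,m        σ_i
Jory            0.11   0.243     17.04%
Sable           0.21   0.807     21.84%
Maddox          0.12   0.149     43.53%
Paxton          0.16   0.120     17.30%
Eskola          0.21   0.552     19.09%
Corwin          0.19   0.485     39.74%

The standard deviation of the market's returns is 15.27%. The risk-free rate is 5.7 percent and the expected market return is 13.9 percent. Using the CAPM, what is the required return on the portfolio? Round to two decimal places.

11.68%

β_Jory = 0.243 × 17.04% / 15.27% = 0.2712
β_Sable = 0.807 × 21.84% / 15.27% = 1.1542
β_Maddox = 0.149 × 43.53% / 15.27% = 0.4248
β_Paxton = 0.120 × 17.30% / 15.27% = 0.1360
β_Eskola = 0.552 × 19.09% / 15.27% = 0.6901
β_Corwin = 0.485 × 39.74% / 15.27% = 1.2622
β_P = Σ w_i β_i = 0.11×0.2712 + 0.21×1.1542 + 0.12×0.4248 + 0.16×0.1360 + 0.21×0.6901 + 0.19×1.2622 = 0.7297
MRP = 13.9% − 5.7% = 8.20%
E(R_P) = R_f + β_P × MRP = 5.7% + 0.7297 × 8.2% = 11.68%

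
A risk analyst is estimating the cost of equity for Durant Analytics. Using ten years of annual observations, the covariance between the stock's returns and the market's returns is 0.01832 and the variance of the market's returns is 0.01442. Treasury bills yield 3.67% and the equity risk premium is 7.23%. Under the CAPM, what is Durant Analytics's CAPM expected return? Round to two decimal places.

12.86%

β = Cov(R_i, R_m) / Var(R_m) = 0.01832 / 0.01442 = 1.2705
E(R) = R_f + β × MRP = 3.67% + 1.2705 × 7.23% = 12.86%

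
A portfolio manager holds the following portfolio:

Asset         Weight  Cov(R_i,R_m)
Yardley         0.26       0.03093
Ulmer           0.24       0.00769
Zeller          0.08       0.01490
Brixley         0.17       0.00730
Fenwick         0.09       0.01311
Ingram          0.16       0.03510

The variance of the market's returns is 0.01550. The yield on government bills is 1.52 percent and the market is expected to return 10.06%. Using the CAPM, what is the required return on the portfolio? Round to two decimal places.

12.05%

β_Yardley = 0.03093 / 0.01550 = 1.9955
β_Ulmer = 0.00769 / 0.01550 = 0.4961
β_Zeller = 0.01490 / 0.01550 = 0.9613
β_Brixley = 0.00730 / 0.01550 = 0.4710
β_Fenwick = 0.01311 / 0.01550 = 0.8458
β_Ingram = 0.03510 / 0.01550 = 2.2645
β_P = Σ w_i β_i = 0.26×1.9955 + 0.24×0.4961 + 0.08×0.9613 + 0.17×0.4710 + 0.09×0.8458 + 0.16×2.2645 = 1.2333
MRP = 10.06% − 1.52% = 8.54%
E(R_P) = R_f + β_P × MRP = 1.52% + 1.2333 × 8.54% = 12.05%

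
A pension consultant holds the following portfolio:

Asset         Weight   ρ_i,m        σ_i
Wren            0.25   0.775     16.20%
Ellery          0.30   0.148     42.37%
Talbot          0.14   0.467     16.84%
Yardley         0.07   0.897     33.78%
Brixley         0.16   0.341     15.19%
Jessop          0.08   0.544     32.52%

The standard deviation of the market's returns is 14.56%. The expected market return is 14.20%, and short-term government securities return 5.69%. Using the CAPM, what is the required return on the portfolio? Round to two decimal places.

β_Wren = 0.775 × 16.20% / 14.56% = 0.8623
β_Ellery = 0.148 × 42.37% / 14.56% = 0.4307
β_Talbot = 0.467 × 16.84% / 14.56% = 0.5401
β_Yardley = 0.897 × 33.78% / 14.56% = 2.0811
β_Brixley = 0.341 × 15.19% / 14.56% = 0.3558
β_Jessop = 0.544 × 32.52% / 14.56% = 1.2150
β_P = Σ w_i β_i = 0.25×0.8623 + 0.30×0.4307 + 0.14×0.5401 + 0.07×2.0811 + 0.16×0.3558 + 0.08×1.2150 = 0.7202
MRP = 14.20% − 5.69% = 8.51%
E(R_P) = R_f + β_P × MRP = 5.69% + 0.7202 × 8.51% = 11.82%

11.82%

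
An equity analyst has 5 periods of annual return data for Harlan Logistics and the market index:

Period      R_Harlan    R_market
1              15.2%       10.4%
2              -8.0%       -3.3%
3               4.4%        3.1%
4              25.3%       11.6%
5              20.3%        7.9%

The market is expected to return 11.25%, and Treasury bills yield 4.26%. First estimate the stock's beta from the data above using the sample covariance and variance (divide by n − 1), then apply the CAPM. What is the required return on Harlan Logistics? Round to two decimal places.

Mean R_i = (15.2 − 8.0 + 4.4 + 25.3 + 20.3) / 5 = 11.4400%
Mean R_m = (10.4 − 3.3 + 3.1 + 11.6 + 7.9) / 5 = 5.9400%
Σ(R_i − R̄_i)(R_m − R̄_m) = 312.2020  ⇒  Cov = 312.2020 / 4 = 78.0505
Σ(R_m − R̄_m)² = 149.2120  ⇒  Var(R_m) = 149.2120 / 4 = 37.3030
β = Cov / Var(R_m) = 78.0505 / 37.3030 = 2.0923
MRP = 11.25% − 4.26% = 6.99%
E(R) = R_f + β × MRP = 4.26% + 2.0923 × 6.99% = 18.89%

18.89%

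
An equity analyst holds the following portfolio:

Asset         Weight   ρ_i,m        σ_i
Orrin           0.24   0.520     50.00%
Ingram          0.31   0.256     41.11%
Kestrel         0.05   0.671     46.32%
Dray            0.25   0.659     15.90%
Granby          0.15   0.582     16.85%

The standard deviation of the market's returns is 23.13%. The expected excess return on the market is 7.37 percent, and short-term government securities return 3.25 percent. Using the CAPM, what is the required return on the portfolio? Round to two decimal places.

β_Orrin = 0.520 × 50.00% / 23.13% = 1.1241
β_Ingram = 0.256 × 41.11% / 23.13% = 0.4550
β_Kestrel = 0.671 × 46.32% / 23.13% = 1.3437
β_Dray = 0.659 × 15.90% / 23.13% = 0.4530
β_Granby = 0.582 × 16.85% / 23.13% = 0.4240
β_P = Σ w_i β_i = 0.24×1.1241 + 0.31×0.4550 + 0.05×1.3437 + 0.25×0.4530 + 0.15×0.4240 = 0.6549
E(R_P) = R_f + β_P × MRP = 3.25% + 0.6549 × 7.37% = 8.08%

8.08%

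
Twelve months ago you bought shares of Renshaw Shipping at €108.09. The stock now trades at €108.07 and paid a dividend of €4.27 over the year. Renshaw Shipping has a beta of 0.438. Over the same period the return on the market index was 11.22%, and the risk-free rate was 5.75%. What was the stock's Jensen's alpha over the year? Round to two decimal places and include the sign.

-4.21%

Realised HPR = (P1 + D1 − P0) / P0 = (108.07 + 4.27 − 108.09) / 108.09 = 4.25 / 108.09 = 3.9319%
MRP = 11.22% − 5.75% = 5.47%
CAPM required = R_f + β·MRP = 5.75% + 0.438 × 5.47% = 8.14586%
α = realised − required = 3.9319% − 8.14586% = -4.21%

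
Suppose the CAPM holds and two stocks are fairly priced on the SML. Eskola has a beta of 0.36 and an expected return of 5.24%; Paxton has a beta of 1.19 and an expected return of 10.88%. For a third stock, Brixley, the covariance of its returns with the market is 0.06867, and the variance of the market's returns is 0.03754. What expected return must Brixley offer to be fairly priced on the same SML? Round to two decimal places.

15.22%

MRP = (10.88% − 5.24%) / (1.19 − 0.36) = 6.7952%
R_f = 5.24% − 0.36 × 6.7952% = 2.7937%
β_Brixley = Cov / Var(R_m) = 0.06867 / 0.03754 = 1.8292
E(R_Brixley) = R_f + β × MRP = 2.7937% + 1.8292 × 6.7952% = 15.22%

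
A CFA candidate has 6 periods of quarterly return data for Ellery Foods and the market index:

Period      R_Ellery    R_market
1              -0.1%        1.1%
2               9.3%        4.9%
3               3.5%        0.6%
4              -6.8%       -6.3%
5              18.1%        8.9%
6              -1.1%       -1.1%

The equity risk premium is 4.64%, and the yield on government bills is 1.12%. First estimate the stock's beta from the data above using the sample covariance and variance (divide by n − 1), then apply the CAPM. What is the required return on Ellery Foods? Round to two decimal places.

Mean R_i = (-0.1 + 9.3 + 3.5 − 6.8 + 18.1 − 1.1) / 6 = 3.8167%
Mean R_m = (1.1 + 4.9 + 0.6 − 6.3 + 8.9 − 1.1) / 6 = 1.3500%
Σ(R_i − R̄_i)(R_m − R̄_m) = 221.7850  ⇒  Cov = 221.7850 / 5 = 44.3570
Σ(R_m − R̄_m)² = 134.7550  ⇒  Var(R_m) = 134.7550 / 5 = 26.9510
β = Cov / Var(R_m) = 44.3570 / 26.9510 = 1.6458
E(R) = R_f + β × MRP = 1.12% + 1.6458 × 4.64% = 8.76%

8.76%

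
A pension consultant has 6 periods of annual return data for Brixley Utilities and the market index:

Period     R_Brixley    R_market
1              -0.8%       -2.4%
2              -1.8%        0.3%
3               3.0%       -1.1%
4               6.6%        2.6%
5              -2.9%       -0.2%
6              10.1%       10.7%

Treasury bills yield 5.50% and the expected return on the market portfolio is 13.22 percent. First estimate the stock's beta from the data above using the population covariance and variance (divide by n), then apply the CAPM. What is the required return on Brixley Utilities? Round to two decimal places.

Mean R_i = (-0.8 − 1.8 + 3.0 + 6.6 − 2.9 + 10.1) / 6 = 2.3667%
Mean R_m = (-2.4 + 0.3 − 1.1 + 2.6 − 0.2 + 10.7) / 6 = 1.6500%
Σ(R_i − R̄_i)(R_m − R̄_m) = 100.4600  ⇒  Cov = 100.4600 / 6 = 16.7433
Σ(R_m − R̄_m)² = 112.0150  ⇒  Var(R_m) = 112.0150 / 6 = 18.6692
β = Cov / Var(R_m) = 16.7433 / 18.6692 = 0.8968
MRP = 13.22% − 5.50% = 7.72%
E(R) = R_f + β × MRP = 5.50% + 0.8968 × 7.72% = 12.42%

12.42%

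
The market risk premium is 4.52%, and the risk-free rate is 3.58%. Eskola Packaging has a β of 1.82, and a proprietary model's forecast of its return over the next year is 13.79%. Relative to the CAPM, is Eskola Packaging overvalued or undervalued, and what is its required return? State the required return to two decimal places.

Undervalued; required return 11.81%

Required return = R_f + β·MRP = 3.58% + 1.82 × 4.52% = 11.81%
Forecast 13.79% > required 11.81% → the stock plots above the SML → undervalued.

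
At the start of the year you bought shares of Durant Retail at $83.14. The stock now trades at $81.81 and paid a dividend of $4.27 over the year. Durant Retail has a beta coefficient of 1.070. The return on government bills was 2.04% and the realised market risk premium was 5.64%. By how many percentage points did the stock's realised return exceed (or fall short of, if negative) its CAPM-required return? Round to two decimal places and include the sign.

Realised HPR = (P1 + D1 − P0) / P0 = (81.81 + 4.27 − 83.14) / 83.14 = 2.94 / 83.14 = 3.5362%
CAPM required = R_f + β·MRP = 2.04% + 1.070 × 5.64% = 8.07480%
α = realised − required = 3.5362% − 8.07480% = -4.54%

-4.54%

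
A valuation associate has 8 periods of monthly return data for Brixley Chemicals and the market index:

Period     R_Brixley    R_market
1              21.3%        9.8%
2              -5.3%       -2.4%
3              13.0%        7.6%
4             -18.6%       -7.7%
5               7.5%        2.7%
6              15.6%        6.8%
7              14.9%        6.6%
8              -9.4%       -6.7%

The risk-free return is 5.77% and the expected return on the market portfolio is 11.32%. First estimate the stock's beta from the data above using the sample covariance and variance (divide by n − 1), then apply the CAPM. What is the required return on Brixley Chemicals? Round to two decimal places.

Mean R_i = (21.3 − 5.3 + 13.0 − 18.6 + 7.5 + 15.6 + 14.9 − 9.4) / 8 = 4.8750%
Mean R_m = (9.8 − 2.4 + 7.6 − 7.7 + 2.7 + 6.8 + 6.6 − 6.7) / 8 = 2.0875%
Σ(R_i − R̄_i)(R_m − R̄_m) = 669.7175  ⇒  Cov = 669.7175 / 7 = 95.6739
Σ(R_m − R̄_m)² = 325.9688  ⇒  Var(R_m) = 325.9688 / 7 = 46.5670
β = Cov / Var(R_m) = 95.6739 / 46.5670 = 2.0545
MRP = 11.32% − 5.77% = 5.55%
E(R) = R_f + β × MRP = 5.77% + 2.0545 × 5.55% = 17.17%

17.17%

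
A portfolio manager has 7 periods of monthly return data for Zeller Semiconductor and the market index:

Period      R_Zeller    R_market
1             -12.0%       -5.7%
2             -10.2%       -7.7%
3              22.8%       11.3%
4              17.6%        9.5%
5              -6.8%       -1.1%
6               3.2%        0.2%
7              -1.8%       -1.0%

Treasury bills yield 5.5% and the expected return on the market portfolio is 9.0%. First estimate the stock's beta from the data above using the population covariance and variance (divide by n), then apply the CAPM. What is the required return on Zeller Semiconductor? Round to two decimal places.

12.00%

Mean R_i = (-12.0 − 10.2 + 22.8 + 17.6 − 6.8 + 3.2 − 1.8) / 7 = 1.8286%
Mean R_m = (-5.7 − 7.7 + 11.3 + 9.5 − 1.1 + 0.2 − 1.0) / 7 = 0.7857%
Σ(R_i − R̄_i)(R_m − R̄_m) = 571.6429  ⇒  Cov = 571.6429 / 7 = 81.6633
Σ(R_m − R̄_m)² = 307.6486  ⇒  Var(R_m) = 307.6486 / 7 = 43.9498
β = Cov / Var(R_m) = 81.6633 / 43.9498 = 1.8581
MRP = 9.0% − 5.5% = 3.50%
E(R) = R_f + β × MRP = 5.5% + 1.8581 × 3.5% = 12.00%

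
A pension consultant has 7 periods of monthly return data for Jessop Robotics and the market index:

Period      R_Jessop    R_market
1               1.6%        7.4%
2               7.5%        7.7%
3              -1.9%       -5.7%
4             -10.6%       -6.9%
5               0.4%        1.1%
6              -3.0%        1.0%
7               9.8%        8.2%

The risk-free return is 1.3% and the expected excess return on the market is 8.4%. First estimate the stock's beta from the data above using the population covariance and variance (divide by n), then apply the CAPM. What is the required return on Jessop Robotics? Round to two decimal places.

9.15%

Mean R_i = (1.6 + 7.5 − 1.9 − 10.6 + 0.4 − 3.0 + 9.8) / 7 = 0.5429%
Mean R_m = (7.4 + 7.7 − 5.7 − 6.9 + 1.1 + 1.0 + 8.2) / 7 = 1.8286%
Σ(R_i − R̄_i)(R_m − R̄_m) = 224.4114  ⇒  Cov = 224.4114 / 7 = 32.0588
Σ(R_m − R̄_m)² = 240.1943  ⇒  Var(R_m) = 240.1943 / 7 = 34.3135
β = Cov / Var(R_m) = 32.0588 / 34.3135 = 0.9343
E(R) = R_f + β × MRP = 1.3% + 0.9343 × 8.4% = 9.15%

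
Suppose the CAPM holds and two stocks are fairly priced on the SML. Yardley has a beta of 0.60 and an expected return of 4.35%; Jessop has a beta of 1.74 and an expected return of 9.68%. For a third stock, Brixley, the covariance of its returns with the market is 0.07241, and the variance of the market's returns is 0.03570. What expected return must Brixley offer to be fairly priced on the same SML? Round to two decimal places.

11.03%

MRP = (9.68% − 4.35%) / (1.74 − 0.60) = 4.6754%
R_f = 4.35% − 0.60 × 4.6754% = 1.5448%
β_Brixley = Cov / Var(R_m) = 0.07241 / 0.03570 = 2.0283
E(R_Brixley) = R_f + β × MRP = 1.5448% + 2.0283 × 4.6754% = 11.03%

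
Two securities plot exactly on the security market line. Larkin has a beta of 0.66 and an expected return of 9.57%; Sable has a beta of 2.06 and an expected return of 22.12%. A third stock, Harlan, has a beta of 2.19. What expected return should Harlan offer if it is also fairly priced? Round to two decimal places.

MRP (SML slope) = (22.12% − 9.57%) / (2.06 − 0.66) = 12.55% / 1.40 = 8.9643%
R_f (intercept) = 9.57% − 0.66 × 8.9643% = 3.6536%
E(R_Harlan) = R_f + β × MRP = 3.6536% + 2.19 × 8.9643% = 23.29%

23.29%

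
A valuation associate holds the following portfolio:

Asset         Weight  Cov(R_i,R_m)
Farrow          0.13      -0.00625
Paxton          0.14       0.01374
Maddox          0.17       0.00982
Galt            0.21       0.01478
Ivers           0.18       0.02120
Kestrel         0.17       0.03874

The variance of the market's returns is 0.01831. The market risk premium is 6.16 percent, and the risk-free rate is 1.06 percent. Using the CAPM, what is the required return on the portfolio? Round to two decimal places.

6.54%

β_Farrow = -0.00625 / 0.01831 = -0.3413
β_Paxton = 0.01374 / 0.01831 = 0.7504
β_Maddox = 0.00982 / 0.01831 = 0.5363
β_Galt = 0.01478 / 0.01831 = 0.8072
β_Ivers = 0.02120 / 0.01831 = 1.1578
β_Kestrel = 0.03874 / 0.01831 = 2.1158
β_P = Σ w_i β_i = 0.13×-0.3413 + 0.14×0.7504 + 0.17×0.5363 + 0.21×0.8072 + 0.18×1.1578 + 0.17×2.1158 = 0.8895
E(R_P) = R_f + β_P × MRP = 1.06% + 0.8895 × 6.16% = 6.54%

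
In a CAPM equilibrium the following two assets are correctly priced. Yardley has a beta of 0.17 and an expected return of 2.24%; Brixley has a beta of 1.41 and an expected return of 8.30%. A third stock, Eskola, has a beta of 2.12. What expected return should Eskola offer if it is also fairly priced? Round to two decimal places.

11.77%

MRP (SML slope) = (8.30% − 2.24%) / (1.41 − 0.17) = 6.06% / 1.24 = 4.8871%
R_f (intercept) = 2.24% − 0.17 × 4.8871% = 1.4092%
E(R_Eskola) = R_f + β × MRP = 1.4092% + 2.12 × 4.8871% = 11.77%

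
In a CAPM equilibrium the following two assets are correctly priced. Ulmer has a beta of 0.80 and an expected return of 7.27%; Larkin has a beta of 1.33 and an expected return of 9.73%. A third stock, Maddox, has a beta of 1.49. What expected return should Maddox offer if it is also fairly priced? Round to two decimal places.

10.47%

MRP (SML slope) = (9.73% − 7.27%) / (1.33 − 0.80) = 2.46% / 0.53 = 4.6415%
R_f (intercept) = 7.27% − 0.80 × 4.6415% = 3.5568%
E(R_Maddox) = R_f + β × MRP = 3.5568% + 1.49 × 4.6415% = 10.47%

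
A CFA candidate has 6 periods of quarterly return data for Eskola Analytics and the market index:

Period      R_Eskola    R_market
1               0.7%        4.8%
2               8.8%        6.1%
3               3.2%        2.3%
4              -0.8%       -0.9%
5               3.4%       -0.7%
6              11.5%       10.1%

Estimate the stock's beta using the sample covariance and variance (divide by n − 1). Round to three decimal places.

Mean R_i = (0.7 + 8.8 + 3.2 − 0.8 + 3.4 + 11.5) / 6 = 4.4667%
Mean R_m = (4.8 + 6.1 + 2.3 − 0.9 − 0.7 + 10.1) / 6 = 3.6167%
Σ(R_i − R̄_i)(R_m − R̄_m) = 81.9633  ⇒  Cov = 81.9633 / 5 = 16.3927
Σ(R_m − R̄_m)² = 90.3683  ⇒  Var(R_m) = 90.3683 / 5 = 18.0737
β = Cov / Var(R_m) = 16.3927 / 18.0737 = 0.9070

0.907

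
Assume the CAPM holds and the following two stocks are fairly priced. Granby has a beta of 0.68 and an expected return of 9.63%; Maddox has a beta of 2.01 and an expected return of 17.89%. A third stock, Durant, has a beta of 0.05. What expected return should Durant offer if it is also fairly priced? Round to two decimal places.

MRP (SML slope) = (17.89% − 9.63%) / (2.01 − 0.68) = 8.26% / 1.33 = 6.2105%
R_f (intercept) = 9.63% − 0.68 × 6.2105% = 5.4069%
E(R_Durant) = R_f + β × MRP = 5.4069% + 0.05 × 6.2105% = 5.72%

5.72%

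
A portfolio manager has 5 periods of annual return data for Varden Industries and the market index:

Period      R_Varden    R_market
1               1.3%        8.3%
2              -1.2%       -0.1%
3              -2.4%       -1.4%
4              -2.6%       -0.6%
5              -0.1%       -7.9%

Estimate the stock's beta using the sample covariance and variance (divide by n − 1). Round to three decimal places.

0.112

Mean R_i = (1.3 − 1.2 − 2.4 − 2.6 − 0.1) / 5 = -1.0000%
Mean R_m = (8.3 − 0.1 − 1.4 − 0.6 − 7.9) / 5 = -0.3400%
Σ(R_i − R̄_i)(R_m − R̄_m) = 14.9200  ⇒  Cov = 14.9200 / 4 = 3.7300
Σ(R_m − R̄_m)² = 133.0520  ⇒  Var(R_m) = 133.0520 / 4 = 33.2630
β = Cov / Var(R_m) = 3.7300 / 33.2630 = 0.1121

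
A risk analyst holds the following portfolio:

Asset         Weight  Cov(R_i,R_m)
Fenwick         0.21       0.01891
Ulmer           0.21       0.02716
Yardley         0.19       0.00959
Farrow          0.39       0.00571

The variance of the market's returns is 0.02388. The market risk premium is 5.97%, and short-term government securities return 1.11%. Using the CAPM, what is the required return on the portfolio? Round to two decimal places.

4.54%

β_Fenwick = 0.01891 / 0.02388 = 0.7919
β_Ulmer = 0.02716 / 0.02388 = 1.1374
β_Yardley = 0.00959 / 0.02388 = 0.4016
β_Farrow = 0.00571 / 0.02388 = 0.2391
β_P = Σ w_i β_i = 0.21×0.7919 + 0.21×1.1374 + 0.19×0.4016 + 0.39×0.2391 = 0.5747
E(R_P) = R_f + β_P × MRP = 1.11% + 0.5747 × 5.97% = 4.54%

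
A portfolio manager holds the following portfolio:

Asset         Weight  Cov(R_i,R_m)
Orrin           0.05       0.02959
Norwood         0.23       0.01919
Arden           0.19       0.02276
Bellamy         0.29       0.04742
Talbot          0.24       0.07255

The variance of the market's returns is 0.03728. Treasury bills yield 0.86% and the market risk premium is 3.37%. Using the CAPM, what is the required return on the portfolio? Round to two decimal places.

4.60%

β_Orrin = 0.02959 / 0.03728 = 0.7937
β_Norwood = 0.01919 / 0.03728 = 0.5148
β_Arden = 0.02276 / 0.03728 = 0.6105
β_Bellamy = 0.04742 / 0.03728 = 1.2720
β_Talbot = 0.07255 / 0.03728 = 1.9461
β_P = Σ w_i β_i = 0.05×0.7937 + 0.23×0.5148 + 0.19×0.6105 + 0.29×1.2720 + 0.24×1.9461 = 1.1100
E(R_P) = R_f + β_P × MRP = 0.86% + 1.1100 × 3.37% = 4.60%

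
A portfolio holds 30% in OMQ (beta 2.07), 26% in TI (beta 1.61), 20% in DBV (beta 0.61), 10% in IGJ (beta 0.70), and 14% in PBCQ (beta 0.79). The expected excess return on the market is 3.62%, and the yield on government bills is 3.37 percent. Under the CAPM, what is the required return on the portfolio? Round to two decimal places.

β_P = Σ w_i β_i = 0.30×2.07 + 0.26×1.61 + 0.20×0.61 + 0.10×0.70 + 0.14×0.79 = 1.3422
E(R_P) = R_f + β_P × MRP = 3.37% + 1.3422 × 3.62% = 8.23%

8.23%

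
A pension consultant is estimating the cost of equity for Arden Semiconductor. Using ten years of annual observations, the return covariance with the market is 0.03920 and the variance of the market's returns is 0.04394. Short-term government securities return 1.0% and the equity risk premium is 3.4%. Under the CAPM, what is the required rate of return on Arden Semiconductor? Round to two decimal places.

4.03%

β = Cov(R_i, R_m) / Var(R_m) = 0.03920 / 0.04394 = 0.8921
E(R) = R_f + β × MRP = 1.0% + 0.8921 × 3.4% = 4.03%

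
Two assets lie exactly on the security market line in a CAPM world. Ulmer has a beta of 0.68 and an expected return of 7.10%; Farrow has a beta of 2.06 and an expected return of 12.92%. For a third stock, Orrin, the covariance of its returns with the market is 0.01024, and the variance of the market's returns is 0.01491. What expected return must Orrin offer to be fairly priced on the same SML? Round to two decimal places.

MRP = (12.92% − 7.10%) / (2.06 − 0.68) = 4.2174%
R_f = 7.10% − 0.68 × 4.2174% = 4.2322%
β_Orrin = Cov / Var(R_m) = 0.01024 / 0.01491 = 0.6868
E(R_Orrin) = R_f + β × MRP = 4.2322% + 0.6868 × 4.2174% = 7.13%

7.13%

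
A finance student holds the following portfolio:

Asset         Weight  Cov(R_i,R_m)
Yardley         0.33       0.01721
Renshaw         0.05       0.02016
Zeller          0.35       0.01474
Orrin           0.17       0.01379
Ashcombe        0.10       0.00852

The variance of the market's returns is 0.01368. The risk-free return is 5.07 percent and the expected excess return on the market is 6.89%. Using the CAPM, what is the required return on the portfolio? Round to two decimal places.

12.65%

β_Yardley = 0.01721 / 0.01368 = 1.2580
β_Renshaw = 0.02016 / 0.01368 = 1.4737
β_Zeller = 0.01474 / 0.01368 = 1.0775
β_Orrin = 0.01379 / 0.01368 = 1.0080
β_Ashcombe = 0.00852 / 0.01368 = 0.6228
β_P = Σ w_i β_i = 0.33×1.2580 + 0.05×1.4737 + 0.35×1.0775 + 0.17×1.0080 + 0.10×0.6228 = 1.0996
E(R_P) = R_f + β_P × MRP = 5.07% + 1.0996 × 6.89% = 12.65%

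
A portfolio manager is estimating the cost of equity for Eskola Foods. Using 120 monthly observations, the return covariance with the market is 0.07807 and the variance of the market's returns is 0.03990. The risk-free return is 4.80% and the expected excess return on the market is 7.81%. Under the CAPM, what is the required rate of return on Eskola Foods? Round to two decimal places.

20.08%

β = Cov(R_i, R_m) / Var(R_m) = 0.07807 / 0.03990 = 1.9566
E(R) = R_f + β × MRP = 4.80% + 1.9566 × 7.81% = 20.08%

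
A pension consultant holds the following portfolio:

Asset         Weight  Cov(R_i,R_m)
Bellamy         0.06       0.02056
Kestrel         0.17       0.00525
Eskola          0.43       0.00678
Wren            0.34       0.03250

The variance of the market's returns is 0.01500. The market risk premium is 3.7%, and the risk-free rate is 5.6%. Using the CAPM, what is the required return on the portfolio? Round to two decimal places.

β_Bellamy = 0.02056 / 0.01500 = 1.3707
β_Kestrel = 0.00525 / 0.01500 = 0.3500
β_Eskola = 0.00678 / 0.01500 = 0.4520
β_Wren = 0.03250 / 0.01500 = 2.1667
β_P = Σ w_i β_i = 0.06×1.3707 + 0.17×0.3500 + 0.43×0.4520 + 0.34×2.1667 = 1.0728
E(R_P) = R_f + β_P × MRP = 5.6% + 1.0728 × 3.7% = 9.57%

9.57%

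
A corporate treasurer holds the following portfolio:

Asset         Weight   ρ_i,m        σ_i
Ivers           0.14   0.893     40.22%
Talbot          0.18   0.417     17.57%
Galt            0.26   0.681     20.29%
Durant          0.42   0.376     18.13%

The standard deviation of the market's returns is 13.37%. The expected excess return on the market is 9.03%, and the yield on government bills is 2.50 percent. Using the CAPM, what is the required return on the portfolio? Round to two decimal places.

β_Ivers = 0.893 × 40.22% / 13.37% = 2.6863
β_Talbot = 0.417 × 17.57% / 13.37% = 0.5480
β_Galt = 0.681 × 20.29% / 13.37% = 1.0335
β_Durant = 0.376 × 18.13% / 13.37% = 0.5099
β_P = Σ w_i β_i = 0.14×2.6863 + 0.18×0.5480 + 0.26×1.0335 + 0.42×0.5099 = 0.9576
E(R_P) = R_f + β_P × MRP = 2.50% + 0.9576 × 9.03% = 11.15%

11.15%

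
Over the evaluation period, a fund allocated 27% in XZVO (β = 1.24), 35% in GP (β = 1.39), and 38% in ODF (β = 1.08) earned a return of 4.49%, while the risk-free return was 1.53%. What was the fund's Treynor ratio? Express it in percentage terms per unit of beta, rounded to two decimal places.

β_P = 0.27×1.24 + 0.35×1.39 + 0.38×1.08 = 1.2317
Treynor = (R_P − R_f) / β_P = (4.49% − 1.53%) / 1.2317 = 2.96% / 1.2317 = 2.40%

2.40%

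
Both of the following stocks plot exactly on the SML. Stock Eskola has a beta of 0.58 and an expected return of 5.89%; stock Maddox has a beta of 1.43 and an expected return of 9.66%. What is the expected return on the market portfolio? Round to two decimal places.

7.75%

Both satisfy E(R) = R_f + β·MRP, so the slope of the SML is
MRP = (9.66% − 5.89%) / (1.43 − 0.58) = 3.77% / 0.85 = 4.4353%
R_f = E(R_Eskola) − β_Eskola·MRP = 5.89% − 0.58 × 4.4353% = 3.3175%
E(R_m) = R_f + MRP = 3.3175% + 4.4353% = 7.75%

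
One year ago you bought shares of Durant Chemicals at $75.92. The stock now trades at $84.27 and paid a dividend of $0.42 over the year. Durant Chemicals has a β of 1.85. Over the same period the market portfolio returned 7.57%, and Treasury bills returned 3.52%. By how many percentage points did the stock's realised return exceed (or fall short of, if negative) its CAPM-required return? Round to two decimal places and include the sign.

Realised HPR = (P1 + D1 − P0) / P0 = (84.27 + 0.42 − 75.92) / 75.92 = 8.77 / 75.92 = 11.5516%
MRP = 7.57% − 3.52% = 4.05%
CAPM required = R_f + β·MRP = 3.52% + 1.85 × 4.05% = 11.0125%
α = realised − required = 11.5516% − 11.0125% = +0.54%

+0.54%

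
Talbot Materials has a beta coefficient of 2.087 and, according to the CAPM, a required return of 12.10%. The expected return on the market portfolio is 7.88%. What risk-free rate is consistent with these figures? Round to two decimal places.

E(R) = R_f + β(E(R_m) − R_f) = R_f(1 − β) + β·E(R_m)
12.10% = R_f × (1 − 2.087) + 2.087 × 7.88%
12.10% = R_f × -1.087 + 16.44556%
R_f = (12.10% − 16.44556%) / -1.087 = 4.00%

4.00%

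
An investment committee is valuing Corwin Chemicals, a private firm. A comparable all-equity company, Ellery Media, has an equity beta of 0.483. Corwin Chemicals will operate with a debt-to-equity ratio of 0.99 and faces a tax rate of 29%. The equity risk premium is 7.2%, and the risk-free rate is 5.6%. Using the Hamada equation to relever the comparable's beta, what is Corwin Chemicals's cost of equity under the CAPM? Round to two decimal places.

β_L = β_U × [1 + (1 − t)(D/E)] = 0.483 × [1 + (1 − 0.29) × 0.99]
    = 0.483 × [1 + 0.71 × 0.99] = 0.483 × 1.7029 = 0.8225
E(R) = R_f + β_L × MRP = 5.6% + 0.8225 × 7.2% = 11.52%

11.52%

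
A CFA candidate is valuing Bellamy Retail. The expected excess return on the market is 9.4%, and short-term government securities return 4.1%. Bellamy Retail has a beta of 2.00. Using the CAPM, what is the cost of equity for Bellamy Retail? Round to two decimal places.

E(R) = R_f + β × MRP = 4.1% + 2.00 × 9.4% = 22.90%

22.90%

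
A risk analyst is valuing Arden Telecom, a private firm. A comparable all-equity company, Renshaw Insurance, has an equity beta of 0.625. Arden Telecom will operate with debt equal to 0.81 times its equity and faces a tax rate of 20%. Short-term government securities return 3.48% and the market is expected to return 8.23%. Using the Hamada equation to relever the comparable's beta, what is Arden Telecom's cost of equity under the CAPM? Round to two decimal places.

8.37%

β_L = β_U × [1 + (1 − t)(D/E)] = 0.625 × [1 + (1 − 0.20) × 0.81]
    = 0.625 × [1 + 0.80 × 0.81] = 0.625 × 1.6480 = 1.0300
MRP = 8.23% − 3.48% = 4.75%
E(R) = R_f + β_L × MRP = 3.48% + 1.0300 × 4.75% = 8.37%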